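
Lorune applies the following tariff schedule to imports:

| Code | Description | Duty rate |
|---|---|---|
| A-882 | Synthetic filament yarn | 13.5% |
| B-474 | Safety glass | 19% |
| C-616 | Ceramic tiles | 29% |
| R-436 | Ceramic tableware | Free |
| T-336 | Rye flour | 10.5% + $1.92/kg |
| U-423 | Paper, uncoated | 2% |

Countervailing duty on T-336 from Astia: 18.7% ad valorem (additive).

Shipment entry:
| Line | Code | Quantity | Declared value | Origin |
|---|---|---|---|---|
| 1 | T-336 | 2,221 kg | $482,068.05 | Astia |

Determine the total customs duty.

Line 1 (T-336, Astia, 2,221 kg, $482,068.05):
Base rate for T-336 is 10.5% + $1.92/kg.
Additional duty on T-336 from Astia: +18.7%. Applied ad valorem rate: 10.5% + 18.7% = 29.2%.
Duty = $482,068.05 × 29.2% + 2,221 × $1.92 = $145,028.19.

$145,028.19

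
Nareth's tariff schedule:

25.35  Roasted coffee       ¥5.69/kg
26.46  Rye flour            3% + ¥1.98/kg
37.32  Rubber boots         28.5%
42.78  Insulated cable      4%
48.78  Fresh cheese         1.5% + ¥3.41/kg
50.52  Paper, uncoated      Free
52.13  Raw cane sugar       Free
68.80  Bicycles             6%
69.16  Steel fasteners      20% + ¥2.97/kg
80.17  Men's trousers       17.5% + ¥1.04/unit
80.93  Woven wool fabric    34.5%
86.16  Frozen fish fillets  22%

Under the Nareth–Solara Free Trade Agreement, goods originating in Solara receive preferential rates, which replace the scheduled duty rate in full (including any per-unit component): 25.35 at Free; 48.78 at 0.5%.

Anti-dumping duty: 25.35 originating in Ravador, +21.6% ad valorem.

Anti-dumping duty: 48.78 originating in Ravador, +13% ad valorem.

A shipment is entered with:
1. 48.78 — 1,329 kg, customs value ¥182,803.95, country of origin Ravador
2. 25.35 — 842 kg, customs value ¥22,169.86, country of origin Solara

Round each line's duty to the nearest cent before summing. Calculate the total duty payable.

¥31,038.46

Line 1 (48.78, Ravador, 1,329 kg, ¥182,803.95):
Base rate for 48.78 is 1.5% + ¥3.41/kg.
48.78 has an FTA preferential rate, but origin Ravador is not Solara; base rate stands.
Additional duty on 48.78 from Ravador: +13%. Applied ad valorem rate: 1.5% + 13% = 14.5%.
Duty = ¥182,803.95 × 14.5% + 1,329 × ¥3.41 = ¥31,038.46.
Line 2 (25.35, Solara, 842 kg, ¥22,169.86):
Base rate for 25.35 is ¥5.69/kg.
Origin Solara qualifies under the Nareth–Solara agreement and 25.35 is covered: preferential rate Free applies instead.
The additional-duty order on 25.35 targets Ravador, not Solara; it does not apply.
Duty = ¥22,169.86 × 0% = ¥0.00.
Total = ¥31,038.46 + ¥0.00 = ¥31,038.46.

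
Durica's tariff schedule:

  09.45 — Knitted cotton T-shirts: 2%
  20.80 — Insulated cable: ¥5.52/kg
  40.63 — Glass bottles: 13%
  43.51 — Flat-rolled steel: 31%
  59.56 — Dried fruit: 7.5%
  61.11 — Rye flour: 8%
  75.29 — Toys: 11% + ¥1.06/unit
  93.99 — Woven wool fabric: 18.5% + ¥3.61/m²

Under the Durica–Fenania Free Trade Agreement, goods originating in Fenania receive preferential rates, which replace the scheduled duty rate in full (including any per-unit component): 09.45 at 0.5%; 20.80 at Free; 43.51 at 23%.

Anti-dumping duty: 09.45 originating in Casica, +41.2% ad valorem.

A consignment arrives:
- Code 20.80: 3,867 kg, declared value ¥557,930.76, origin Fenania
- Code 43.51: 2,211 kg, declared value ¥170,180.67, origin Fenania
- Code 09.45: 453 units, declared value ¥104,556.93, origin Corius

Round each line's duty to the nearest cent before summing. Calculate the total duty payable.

Line 1 (20.80, Fenania, 3,867 kg, ¥557,930.76):
Base rate for 20.80 is ¥5.52/kg.
Origin Fenania qualifies under the Durica–Fenania agreement and 20.80 is covered: preferential rate Free applies instead.
Duty = ¥557,930.76 × 0% = ¥0.00.
Line 2 (43.51, Fenania, 2,211 kg, ¥170,180.67):
Base rate for 43.51 is 31%.
Origin Fenania qualifies under the Durica–Fenania agreement and 43.51 is covered: preferential rate 23% applies instead.
Duty = ¥170,180.67 × 23% = ¥39,141.55.
Line 3 (09.45, Corius, 453 units, ¥104,556.93):
Base rate for 09.45 is 2%.
09.45 has an FTA preferential rate, but origin Corius is not Fenania; base rate stands.
The additional-duty order on 09.45 targets Casica, not Corius; it does not apply.
Duty = ¥104,556.93 × 2% = ¥2,091.14.
Total = ¥0.00 + ¥39,141.55 + ¥2,091.14 = ¥41,232.69.

¥41,232.69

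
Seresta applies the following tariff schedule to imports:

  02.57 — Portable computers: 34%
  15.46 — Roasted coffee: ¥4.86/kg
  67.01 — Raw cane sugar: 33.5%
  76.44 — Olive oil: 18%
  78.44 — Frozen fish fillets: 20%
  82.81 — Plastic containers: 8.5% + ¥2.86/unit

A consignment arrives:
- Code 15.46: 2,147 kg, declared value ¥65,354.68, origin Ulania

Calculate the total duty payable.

¥10,434.42

Line 1 (15.46, Ulania, 2,147 kg, ¥65,354.68):
Base rate for 15.46 is ¥4.86/kg.
Duty = 2,147 × ¥4.86 = ¥10,434.42.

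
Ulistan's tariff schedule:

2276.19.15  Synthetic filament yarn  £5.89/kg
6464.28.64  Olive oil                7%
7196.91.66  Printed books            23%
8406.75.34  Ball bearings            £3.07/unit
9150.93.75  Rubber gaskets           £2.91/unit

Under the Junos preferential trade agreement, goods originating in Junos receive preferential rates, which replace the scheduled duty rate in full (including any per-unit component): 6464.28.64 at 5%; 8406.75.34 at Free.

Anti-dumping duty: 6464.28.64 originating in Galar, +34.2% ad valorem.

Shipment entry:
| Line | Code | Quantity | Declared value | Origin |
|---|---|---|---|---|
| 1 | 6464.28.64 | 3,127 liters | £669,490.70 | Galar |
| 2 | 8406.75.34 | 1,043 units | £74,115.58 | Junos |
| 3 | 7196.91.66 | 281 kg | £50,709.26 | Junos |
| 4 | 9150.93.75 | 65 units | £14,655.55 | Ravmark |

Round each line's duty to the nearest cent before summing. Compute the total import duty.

Line 1 (6464.28.64, Galar, 3,127 liters, £669,490.70):
Base rate for 6464.28.64 is 7%.
6464.28.64 has an FTA preferential rate, but origin Galar is not Junos; base rate stands.
Additional duty on 6464.28.64 from Galar: +34.2%. Applied ad valorem rate: 7% + 34.2% = 41.2%.
Duty = £669,490.70 × 41.2% = £275,830.17.
Line 2 (8406.75.34, Junos, 1,043 units, £74,115.58):
Base rate for 8406.75.34 is £3.07/unit.
Origin Junos qualifies under the Ulistan–Junos agreement and 8406.75.34 is covered: preferential rate Free applies instead.
Duty = £74,115.58 × 0% = £0.00.
Line 3 (7196.91.66, Junos, 281 kg, £50,709.26):
Base rate for 7196.91.66 is 23%.
Origin Junos is the FTA partner but 7196.91.66 is not on the preference list; base rate stands.
Duty = £50,709.26 × 23% = £11,663.13.
Line 4 (9150.93.75, Ravmark, 65 units, £14,655.55):
Base rate for 9150.93.75 is £2.91/unit.
Duty = 65 × £2.91 = £189.15.
Total = £275,830.17 + £0.00 + £11,663.13 + £189.15 = £287,682.45.

£287,682.45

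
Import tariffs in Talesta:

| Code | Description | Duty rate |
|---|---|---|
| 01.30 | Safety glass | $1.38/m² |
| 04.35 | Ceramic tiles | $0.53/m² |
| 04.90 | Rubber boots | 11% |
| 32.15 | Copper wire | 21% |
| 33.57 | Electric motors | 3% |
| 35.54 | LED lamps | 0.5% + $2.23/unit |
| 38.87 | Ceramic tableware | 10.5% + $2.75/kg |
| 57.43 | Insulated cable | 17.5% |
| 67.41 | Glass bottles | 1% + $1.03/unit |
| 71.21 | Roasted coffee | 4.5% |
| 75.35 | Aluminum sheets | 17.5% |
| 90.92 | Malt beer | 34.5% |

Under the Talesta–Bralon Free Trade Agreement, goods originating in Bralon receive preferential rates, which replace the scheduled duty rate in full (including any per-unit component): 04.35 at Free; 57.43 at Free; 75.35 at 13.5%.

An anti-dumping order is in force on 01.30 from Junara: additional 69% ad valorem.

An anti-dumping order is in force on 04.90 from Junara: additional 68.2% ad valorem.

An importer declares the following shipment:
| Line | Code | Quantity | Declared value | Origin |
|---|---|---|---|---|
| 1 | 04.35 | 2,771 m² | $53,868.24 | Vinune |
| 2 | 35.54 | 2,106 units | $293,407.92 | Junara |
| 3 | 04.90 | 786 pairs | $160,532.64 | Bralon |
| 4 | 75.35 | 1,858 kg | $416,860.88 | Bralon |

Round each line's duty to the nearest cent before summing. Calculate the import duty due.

$81,566.86

Line 1 (04.35, Vinune, 2,771 m², $53,868.24):
Base rate for 04.35 is $0.53/m².
04.35 has an FTA preferential rate, but origin Vinune is not Bralon; base rate stands.
Duty = 2,771 × $0.53 = $1,468.63.
Line 2 (35.54, Junara, 2,106 units, $293,407.92):
Base rate for 35.54 is 0.5% + $2.23/unit.
Duty = $293,407.92 × 0.5% + 2,106 × $2.23 = $6,163.42.
Line 3 (04.90, Bralon, 786 pairs, $160,532.64):
Base rate for 04.90 is 11%.
Origin Bralon is the FTA partner but 04.90 is not on the preference list; base rate stands.
The additional-duty order on 04.90 targets Junara, not Bralon; it does not apply.
Duty = $160,532.64 × 11% = $17,658.59.
Line 4 (75.35, Bralon, 1,858 kg, $416,860.88):
Base rate for 75.35 is 17.5%.
Origin Bralon qualifies under the Talesta–Bralon agreement and 75.35 is covered: preferential rate 13.5% applies instead.
Duty = $416,860.88 × 13.5% = $56,276.22.
Total = $1,468.63 + $6,163.42 + $17,658.59 + $56,276.22 = $81,566.86.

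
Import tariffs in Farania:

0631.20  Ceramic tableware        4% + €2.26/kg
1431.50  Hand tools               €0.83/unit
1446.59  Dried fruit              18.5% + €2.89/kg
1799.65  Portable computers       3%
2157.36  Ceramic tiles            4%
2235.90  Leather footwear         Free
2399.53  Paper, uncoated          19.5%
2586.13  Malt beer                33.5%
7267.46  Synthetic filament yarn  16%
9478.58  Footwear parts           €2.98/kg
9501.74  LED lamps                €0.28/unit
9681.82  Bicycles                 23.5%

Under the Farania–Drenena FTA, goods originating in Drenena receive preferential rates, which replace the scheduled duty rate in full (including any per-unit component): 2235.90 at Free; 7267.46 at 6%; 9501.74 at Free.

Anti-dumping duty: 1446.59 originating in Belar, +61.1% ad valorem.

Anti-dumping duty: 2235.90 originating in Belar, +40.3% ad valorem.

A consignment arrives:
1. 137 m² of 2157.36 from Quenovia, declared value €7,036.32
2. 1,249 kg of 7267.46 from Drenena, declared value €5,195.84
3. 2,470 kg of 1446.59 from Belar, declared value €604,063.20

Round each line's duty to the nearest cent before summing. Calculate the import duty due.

Line 1 (2157.36, Quenovia, 137 m², €7,036.32):
Base rate for 2157.36 is 4%.
Duty = €7,036.32 × 4% = €281.45.
Line 2 (7267.46, Drenena, 1,249 kg, €5,195.84):
Base rate for 7267.46 is 16%.
Origin Drenena qualifies under the Farania–Drenena agreement and 7267.46 is covered: preferential rate 6% applies instead.
Duty = €5,195.84 × 6% = €311.75.
Line 3 (1446.59, Belar, 2,470 kg, €604,063.20):
Base rate for 1446.59 is 18.5% + €2.89/kg.
Additional duty on 1446.59 from Belar: +61.1%. Applied ad valorem rate: 18.5% + 61.1% = 79.6%.
Duty = €604,063.20 × 79.6% + 2,470 × €2.89 = €487,972.61.
Total = €281.45 + €311.75 + €487,972.61 = €488,565.81.

€488,565.81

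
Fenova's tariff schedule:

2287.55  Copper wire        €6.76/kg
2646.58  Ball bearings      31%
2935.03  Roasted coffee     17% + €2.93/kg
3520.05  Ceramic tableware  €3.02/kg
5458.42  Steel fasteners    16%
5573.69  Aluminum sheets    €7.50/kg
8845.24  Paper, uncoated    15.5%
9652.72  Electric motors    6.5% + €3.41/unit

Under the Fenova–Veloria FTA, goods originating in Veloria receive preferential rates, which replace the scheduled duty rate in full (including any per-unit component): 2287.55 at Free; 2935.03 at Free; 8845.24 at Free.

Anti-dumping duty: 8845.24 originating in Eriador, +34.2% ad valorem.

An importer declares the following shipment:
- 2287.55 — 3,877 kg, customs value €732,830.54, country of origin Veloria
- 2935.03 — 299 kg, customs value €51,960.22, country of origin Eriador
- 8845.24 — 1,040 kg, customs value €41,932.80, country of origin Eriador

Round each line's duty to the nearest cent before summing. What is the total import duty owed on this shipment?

€30,549.91

Line 1 (2287.55, Veloria, 3,877 kg, €732,830.54):
Base rate for 2287.55 is €6.76/kg.
Origin Veloria qualifies under the Fenova–Veloria agreement and 2287.55 is covered: preferential rate Free applies instead.
Duty = €732,830.54 × 0% = €0.00.
Line 2 (2935.03, Eriador, 299 kg, €51,960.22):
Base rate for 2935.03 is 17% + €2.93/kg.
2935.03 has an FTA preferential rate, but origin Eriador is not Veloria; base rate stands.
Duty = €51,960.22 × 17% + 299 × €2.93 = €9,709.31.
Line 3 (8845.24, Eriador, 1,040 kg, €41,932.80):
Base rate for 8845.24 is 15.5%.
8845.24 has an FTA preferential rate, but origin Eriador is not Veloria; base rate stands.
Additional duty on 8845.24 from Eriador: +34.2%. Applied ad valorem rate: 15.5% + 34.2% = 49.7%.
Duty = €41,932.80 × 49.7% = €20,840.60.
Total = €0.00 + €9,709.31 + €20,840.60 = €30,549.91.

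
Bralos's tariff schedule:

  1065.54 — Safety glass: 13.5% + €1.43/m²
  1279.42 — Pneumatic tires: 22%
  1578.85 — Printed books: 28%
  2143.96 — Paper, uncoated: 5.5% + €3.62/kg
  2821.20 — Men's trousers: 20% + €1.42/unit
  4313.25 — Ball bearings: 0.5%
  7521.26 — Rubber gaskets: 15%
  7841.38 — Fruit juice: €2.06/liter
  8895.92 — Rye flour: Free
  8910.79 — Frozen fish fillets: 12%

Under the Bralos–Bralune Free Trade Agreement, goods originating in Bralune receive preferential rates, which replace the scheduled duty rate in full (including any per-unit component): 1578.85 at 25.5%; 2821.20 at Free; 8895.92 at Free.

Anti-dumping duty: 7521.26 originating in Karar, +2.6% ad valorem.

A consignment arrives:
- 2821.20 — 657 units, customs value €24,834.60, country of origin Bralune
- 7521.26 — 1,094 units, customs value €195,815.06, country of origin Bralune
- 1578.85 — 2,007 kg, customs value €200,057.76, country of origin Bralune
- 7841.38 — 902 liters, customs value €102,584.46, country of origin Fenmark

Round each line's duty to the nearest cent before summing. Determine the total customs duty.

€82,245.11

Line 1 (2821.20, Bralune, 657 units, €24,834.60):
Base rate for 2821.20 is 20% + €1.42/unit.
Origin Bralune qualifies under the Bralos–Bralune agreement and 2821.20 is covered: preferential rate Free applies instead.
Duty = €24,834.60 × 0% = €0.00.
Line 2 (7521.26, Bralune, 1,094 units, €195,815.06):
Base rate for 7521.26 is 15%.
Origin Bralune is the FTA partner but 7521.26 is not on the preference list; base rate stands.
The additional-duty order on 7521.26 targets Karar, not Bralune; it does not apply.
Duty = €195,815.06 × 15% = €29,372.26.
Line 3 (1578.85, Bralune, 2,007 kg, €200,057.76):
Base rate for 1578.85 is 28%.
Origin Bralune qualifies under the Bralos–Bralune agreement and 1578.85 is covered: preferential rate 25.5% applies instead.
Duty = €200,057.76 × 25.5% = €51,014.73.
Line 4 (7841.38, Fenmark, 902 liters, €102,584.46):
Base rate for 7841.38 is €2.06/liter.
Duty = 902 × €2.06 = €1,858.12.
Total = €0.00 + €29,372.26 + €51,014.73 + €1,858.12 = €82,245.11.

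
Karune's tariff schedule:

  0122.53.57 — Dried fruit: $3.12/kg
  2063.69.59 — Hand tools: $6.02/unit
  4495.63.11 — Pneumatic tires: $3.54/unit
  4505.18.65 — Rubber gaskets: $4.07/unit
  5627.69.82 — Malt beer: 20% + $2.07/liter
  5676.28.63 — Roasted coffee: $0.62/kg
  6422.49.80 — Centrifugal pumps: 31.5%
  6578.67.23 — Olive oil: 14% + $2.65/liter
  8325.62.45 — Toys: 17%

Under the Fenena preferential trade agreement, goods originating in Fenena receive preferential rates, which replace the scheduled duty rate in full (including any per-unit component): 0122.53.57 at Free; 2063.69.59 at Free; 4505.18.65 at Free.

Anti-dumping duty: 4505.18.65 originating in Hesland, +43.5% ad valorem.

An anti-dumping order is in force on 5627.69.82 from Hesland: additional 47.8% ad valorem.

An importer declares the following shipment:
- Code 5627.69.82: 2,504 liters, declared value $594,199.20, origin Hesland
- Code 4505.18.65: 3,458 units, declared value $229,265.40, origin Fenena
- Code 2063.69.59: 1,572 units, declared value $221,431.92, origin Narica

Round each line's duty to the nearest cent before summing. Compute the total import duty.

$417,513.78

Line 1 (5627.69.82, Hesland, 2,504 liters, $594,199.20):
Base rate for 5627.69.82 is 20% + $2.07/liter.
Additional duty on 5627.69.82 from Hesland: +47.8%. Applied ad valorem rate: 20% + 47.8% = 67.8%.
Duty = $594,199.20 × 67.8% + 2,504 × $2.07 = $408,050.34.
Line 2 (4505.18.65, Fenena, 3,458 units, $229,265.40):
Base rate for 4505.18.65 is $4.07/unit.
Origin Fenena qualifies under the Karune–Fenena agreement and 4505.18.65 is covered: preferential rate Free applies instead.
The additional-duty order on 4505.18.65 targets Hesland, not Fenena; it does not apply.
Duty = $229,265.40 × 0% = $0.00.
Line 3 (2063.69.59, Narica, 1,572 units, $221,431.92):
Base rate for 2063.69.59 is $6.02/unit.
2063.69.59 has an FTA preferential rate, but origin Narica is not Fenena; base rate stands.
Duty = 1,572 × $6.02 = $9,463.44.
Total = $408,050.34 + $0.00 + $9,463.44 = $417,513.78.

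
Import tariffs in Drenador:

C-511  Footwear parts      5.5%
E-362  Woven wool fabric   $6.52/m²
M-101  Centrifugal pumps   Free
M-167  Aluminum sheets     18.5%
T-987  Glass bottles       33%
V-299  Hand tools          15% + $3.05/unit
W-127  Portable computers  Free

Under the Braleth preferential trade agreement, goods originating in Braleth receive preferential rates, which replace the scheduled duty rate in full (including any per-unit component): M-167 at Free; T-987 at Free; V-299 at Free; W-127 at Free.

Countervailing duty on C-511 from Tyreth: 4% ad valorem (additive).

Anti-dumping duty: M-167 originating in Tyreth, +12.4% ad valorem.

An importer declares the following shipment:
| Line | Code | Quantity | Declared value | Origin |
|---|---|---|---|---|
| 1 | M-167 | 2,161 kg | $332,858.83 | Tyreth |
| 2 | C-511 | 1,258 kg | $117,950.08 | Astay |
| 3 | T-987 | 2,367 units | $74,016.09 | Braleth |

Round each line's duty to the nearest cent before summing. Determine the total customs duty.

$109,340.63

Line 1 (M-167, Tyreth, 2,161 kg, $332,858.83):
Base rate for M-167 is 18.5%.
M-167 has an FTA preferential rate, but origin Tyreth is not Braleth; base rate stands.
Additional duty on M-167 from Tyreth: +12.4%. Applied ad valorem rate: 18.5% + 12.4% = 30.9%.
Duty = $332,858.83 × 30.9% = $102,853.38.
Line 2 (C-511, Astay, 1,258 kg, $117,950.08):
Base rate for C-511 is 5.5%.
The additional-duty order on C-511 targets Tyreth, not Astay; it does not apply.
Duty = $117,950.08 × 5.5% = $6,487.25.
Line 3 (T-987, Braleth, 2,367 units, $74,016.09):
Base rate for T-987 is 33%.
Origin Braleth qualifies under the Drenador–Braleth agreement and T-987 is covered: preferential rate Free applies instead.
Duty = $74,016.09 × 0% = $0.00.
Total = $102,853.38 + $6,487.25 + $0.00 = $109,340.63.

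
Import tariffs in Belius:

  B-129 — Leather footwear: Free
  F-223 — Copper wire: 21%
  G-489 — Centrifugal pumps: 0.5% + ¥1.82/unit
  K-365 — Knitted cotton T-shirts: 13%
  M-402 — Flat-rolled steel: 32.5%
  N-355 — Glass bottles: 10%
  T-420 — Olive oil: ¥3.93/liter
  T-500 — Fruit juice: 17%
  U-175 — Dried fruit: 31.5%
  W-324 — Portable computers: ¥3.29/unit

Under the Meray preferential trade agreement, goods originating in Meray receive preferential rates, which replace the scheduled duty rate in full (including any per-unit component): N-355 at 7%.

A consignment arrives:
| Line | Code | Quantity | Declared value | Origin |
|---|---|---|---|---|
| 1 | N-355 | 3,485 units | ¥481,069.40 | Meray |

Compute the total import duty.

¥33,674.86

Line 1 (N-355, Meray, 3,485 units, ¥481,069.40):
Base rate for N-355 is 10%.
Origin Meray qualifies under the Belius–Meray agreement and N-355 is covered: preferential rate 7% applies instead.
Duty = ¥481,069.40 × 7% = ¥33,674.86.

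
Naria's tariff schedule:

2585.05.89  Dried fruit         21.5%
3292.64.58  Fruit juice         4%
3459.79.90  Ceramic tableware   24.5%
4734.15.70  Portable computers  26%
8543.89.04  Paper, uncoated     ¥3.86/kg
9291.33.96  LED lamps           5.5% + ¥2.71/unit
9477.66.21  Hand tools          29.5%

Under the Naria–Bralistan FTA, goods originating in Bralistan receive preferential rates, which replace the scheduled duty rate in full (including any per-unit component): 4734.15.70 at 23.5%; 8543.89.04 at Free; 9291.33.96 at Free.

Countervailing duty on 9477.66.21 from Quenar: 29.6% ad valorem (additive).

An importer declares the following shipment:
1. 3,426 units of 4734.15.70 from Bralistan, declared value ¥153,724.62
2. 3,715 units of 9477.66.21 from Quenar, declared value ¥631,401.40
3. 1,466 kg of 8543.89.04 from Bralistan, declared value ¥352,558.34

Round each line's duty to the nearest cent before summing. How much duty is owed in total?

Line 1 (4734.15.70, Bralistan, 3,426 units, ¥153,724.62):
Base rate for 4734.15.70 is 26%.
Origin Bralistan qualifies under the Naria–Bralistan agreement and 4734.15.70 is covered: preferential rate 23.5% applies instead.
Duty = ¥153,724.62 × 23.5% = ¥36,125.29.
Line 2 (9477.66.21, Quenar, 3,715 units, ¥631,401.40):
Base rate for 9477.66.21 is 29.5%.
Additional duty on 9477.66.21 from Quenar: +29.6%. Applied ad valorem rate: 29.5% + 29.6% = 59.1%.
Duty = ¥631,401.40 × 59.1% = ¥373,158.23.
Line 3 (8543.89.04, Bralistan, 1,466 kg, ¥352,558.34):
Base rate for 8543.89.04 is ¥3.86/kg.
Origin Bralistan qualifies under the Naria–Bralistan agreement and 8543.89.04 is covered: preferential rate Free applies instead.
Duty = ¥352,558.34 × 0% = ¥0.00.
Total = ¥36,125.29 + ¥373,158.23 + ¥0.00 = ¥409,283.52.

¥409,283.52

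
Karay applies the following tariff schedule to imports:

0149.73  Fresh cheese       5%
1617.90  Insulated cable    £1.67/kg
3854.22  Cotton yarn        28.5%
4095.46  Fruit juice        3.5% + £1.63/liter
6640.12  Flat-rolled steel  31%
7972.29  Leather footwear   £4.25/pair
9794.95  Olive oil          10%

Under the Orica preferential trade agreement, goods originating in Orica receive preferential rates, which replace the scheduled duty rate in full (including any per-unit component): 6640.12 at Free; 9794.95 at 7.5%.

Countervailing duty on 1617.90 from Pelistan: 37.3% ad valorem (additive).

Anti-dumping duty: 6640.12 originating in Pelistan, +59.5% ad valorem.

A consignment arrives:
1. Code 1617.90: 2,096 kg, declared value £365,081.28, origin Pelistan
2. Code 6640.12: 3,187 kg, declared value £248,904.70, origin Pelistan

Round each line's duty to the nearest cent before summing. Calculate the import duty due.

Line 1 (1617.90, Pelistan, 2,096 kg, £365,081.28):
Base rate for 1617.90 is £1.67/kg.
Additional duty on 1617.90 from Pelistan: +37.3% ad valorem. Applied ad valorem rate = 37.3%.
Duty = £365,081.28 × 37.3% + 2,096 × £1.67 = £139,675.64.
Line 2 (6640.12, Pelistan, 3,187 kg, £248,904.70):
Base rate for 6640.12 is 31%.
6640.12 has an FTA preferential rate, but origin Pelistan is not Orica; base rate stands.
Additional duty on 6640.12 from Pelistan: +59.5%. Applied ad valorem rate: 31% + 59.5% = 90.5%.
Duty = £248,904.70 × 90.5% = £225,258.75.
Total = £139,675.64 + £225,258.75 = £364,934.39.

£364,934.39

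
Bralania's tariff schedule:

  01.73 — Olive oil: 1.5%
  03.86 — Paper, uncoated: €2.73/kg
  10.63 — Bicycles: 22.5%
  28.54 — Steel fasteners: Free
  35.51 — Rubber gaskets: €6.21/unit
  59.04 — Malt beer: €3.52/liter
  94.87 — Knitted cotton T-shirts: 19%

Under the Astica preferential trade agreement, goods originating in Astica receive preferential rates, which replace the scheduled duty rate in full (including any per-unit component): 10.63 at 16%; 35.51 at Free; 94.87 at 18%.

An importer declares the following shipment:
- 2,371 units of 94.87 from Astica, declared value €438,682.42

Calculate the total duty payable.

Line 1 (94.87, Astica, 2,371 units, €438,682.42):
Base rate for 94.87 is 19%.
Origin Astica qualifies under the Bralania–Astica agreement and 94.87 is covered: preferential rate 18% applies instead.
Duty = €438,682.42 × 18% = €78,962.84.

€78,962.84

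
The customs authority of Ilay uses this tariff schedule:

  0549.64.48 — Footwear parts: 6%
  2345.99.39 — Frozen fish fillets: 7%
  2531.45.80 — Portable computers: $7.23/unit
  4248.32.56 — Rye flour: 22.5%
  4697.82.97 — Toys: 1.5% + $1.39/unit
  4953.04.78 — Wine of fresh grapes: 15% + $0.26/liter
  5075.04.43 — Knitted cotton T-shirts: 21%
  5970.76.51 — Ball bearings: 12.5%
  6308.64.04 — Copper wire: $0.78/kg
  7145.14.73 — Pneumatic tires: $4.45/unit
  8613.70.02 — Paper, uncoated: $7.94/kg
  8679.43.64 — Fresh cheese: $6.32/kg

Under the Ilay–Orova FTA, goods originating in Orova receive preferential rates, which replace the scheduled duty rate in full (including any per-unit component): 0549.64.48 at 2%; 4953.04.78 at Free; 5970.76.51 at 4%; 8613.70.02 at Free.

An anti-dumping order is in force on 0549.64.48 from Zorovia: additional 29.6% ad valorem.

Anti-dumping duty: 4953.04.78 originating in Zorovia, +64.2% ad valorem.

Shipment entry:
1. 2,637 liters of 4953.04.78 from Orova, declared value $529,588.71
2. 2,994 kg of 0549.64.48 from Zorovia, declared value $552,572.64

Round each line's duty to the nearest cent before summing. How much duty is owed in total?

$196,715.86

Line 1 (4953.04.78, Orova, 2,637 liters, $529,588.71):
Base rate for 4953.04.78 is 15% + $0.26/liter.
Origin Orova qualifies under the Ilay–Orova agreement and 4953.04.78 is covered: preferential rate Free applies instead.
The additional-duty order on 4953.04.78 targets Zorovia, not Orova; it does not apply.
Duty = $529,588.71 × 0% = $0.00.
Line 2 (0549.64.48, Zorovia, 2,994 kg, $552,572.64):
Base rate for 0549.64.48 is 6%.
0549.64.48 has an FTA preferential rate, but origin Zorovia is not Orova; base rate stands.
Additional duty on 0549.64.48 from Zorovia: +29.6%. Applied ad valorem rate: 6% + 29.6% = 35.6%.
Duty = $552,572.64 × 35.6% = $196,715.86.
Total = $0.00 + $196,715.86 = $196,715.86.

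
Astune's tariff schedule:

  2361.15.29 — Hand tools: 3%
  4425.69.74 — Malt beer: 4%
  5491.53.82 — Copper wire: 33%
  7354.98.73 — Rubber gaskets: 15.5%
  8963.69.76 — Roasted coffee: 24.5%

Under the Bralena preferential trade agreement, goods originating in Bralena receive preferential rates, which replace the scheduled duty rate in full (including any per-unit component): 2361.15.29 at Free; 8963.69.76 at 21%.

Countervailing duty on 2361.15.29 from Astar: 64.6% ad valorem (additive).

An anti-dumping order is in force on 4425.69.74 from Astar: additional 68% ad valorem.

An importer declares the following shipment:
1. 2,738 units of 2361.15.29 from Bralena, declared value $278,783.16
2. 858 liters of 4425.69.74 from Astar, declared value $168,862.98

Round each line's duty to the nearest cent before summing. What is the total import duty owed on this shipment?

Line 1 (2361.15.29, Bralena, 2,738 units, $278,783.16):
Base rate for 2361.15.29 is 3%.
Origin Bralena qualifies under the Astune–Bralena agreement and 2361.15.29 is covered: preferential rate Free applies instead.
The additional-duty order on 2361.15.29 targets Astar, not Bralena; it does not apply.
Duty = $278,783.16 × 0% = $0.00.
Line 2 (4425.69.74, Astar, 858 liters, $168,862.98):
Base rate for 4425.69.74 is 4%.
Additional duty on 4425.69.74 from Astar: +68%. Applied ad valorem rate: 4% + 68% = 72%.
Duty = $168,862.98 × 72% = $121,581.35.
Total = $0.00 + $121,581.35 = $121,581.35.

$121,581.35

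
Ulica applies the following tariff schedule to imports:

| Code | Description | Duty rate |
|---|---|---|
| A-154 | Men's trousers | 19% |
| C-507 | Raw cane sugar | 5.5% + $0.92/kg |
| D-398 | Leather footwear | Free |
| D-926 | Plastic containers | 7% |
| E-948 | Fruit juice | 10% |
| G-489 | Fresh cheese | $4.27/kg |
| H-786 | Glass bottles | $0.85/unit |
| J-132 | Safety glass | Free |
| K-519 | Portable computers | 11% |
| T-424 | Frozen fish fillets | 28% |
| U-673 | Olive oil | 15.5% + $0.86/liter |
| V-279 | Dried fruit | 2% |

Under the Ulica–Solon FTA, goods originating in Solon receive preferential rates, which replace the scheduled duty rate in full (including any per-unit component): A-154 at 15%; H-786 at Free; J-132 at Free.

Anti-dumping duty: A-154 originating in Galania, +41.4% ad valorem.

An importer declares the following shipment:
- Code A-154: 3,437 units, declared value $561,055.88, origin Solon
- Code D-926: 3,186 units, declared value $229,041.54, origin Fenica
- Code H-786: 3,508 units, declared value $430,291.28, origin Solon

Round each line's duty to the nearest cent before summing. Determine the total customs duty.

$100,191.29

Line 1 (A-154, Solon, 3,437 units, $561,055.88):
Base rate for A-154 is 19%.
Origin Solon qualifies under the Ulica–Solon agreement and A-154 is covered: preferential rate 15% applies instead.
The additional-duty order on A-154 targets Galania, not Solon; it does not apply.
Duty = $561,055.88 × 15% = $84,158.38.
Line 2 (D-926, Fenica, 3,186 units, $229,041.54):
Base rate for D-926 is 7%.
Duty = $229,041.54 × 7% = $16,032.91.
Line 3 (H-786, Solon, 3,508 units, $430,291.28):
Base rate for H-786 is $0.85/unit.
Origin Solon qualifies under the Ulica–Solon agreement and H-786 is covered: preferential rate Free applies instead.
Duty = $430,291.28 × 0% = $0.00.
Total = $84,158.38 + $16,032.91 + $0.00 = $100,191.29.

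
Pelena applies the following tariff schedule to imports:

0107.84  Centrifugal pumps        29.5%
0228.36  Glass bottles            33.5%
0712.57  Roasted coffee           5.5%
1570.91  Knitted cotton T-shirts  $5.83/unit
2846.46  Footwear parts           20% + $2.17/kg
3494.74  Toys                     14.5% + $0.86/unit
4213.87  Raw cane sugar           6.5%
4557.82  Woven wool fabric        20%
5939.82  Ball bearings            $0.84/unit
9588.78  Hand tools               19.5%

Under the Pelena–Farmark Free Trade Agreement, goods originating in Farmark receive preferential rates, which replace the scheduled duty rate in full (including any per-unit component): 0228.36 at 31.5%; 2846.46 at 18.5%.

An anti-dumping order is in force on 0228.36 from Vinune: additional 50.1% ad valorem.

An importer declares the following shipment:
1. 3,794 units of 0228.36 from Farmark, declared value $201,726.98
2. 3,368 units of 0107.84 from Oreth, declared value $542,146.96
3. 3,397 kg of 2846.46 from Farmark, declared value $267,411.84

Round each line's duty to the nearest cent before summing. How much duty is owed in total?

Line 1 (0228.36, Farmark, 3,794 units, $201,726.98):
Base rate for 0228.36 is 33.5%.
Origin Farmark qualifies under the Pelena–Farmark agreement and 0228.36 is covered: preferential rate 31.5% applies instead.
The additional-duty order on 0228.36 targets Vinune, not Farmark; it does not apply.
Duty = $201,726.98 × 31.5% = $63,544.00.
Line 2 (0107.84, Oreth, 3,368 units, $542,146.96):
Base rate for 0107.84 is 29.5%.
Duty = $542,146.96 × 29.5% = $159,933.35.
Line 3 (2846.46, Farmark, 3,397 kg, $267,411.84):
Base rate for 2846.46 is 20% + $2.17/kg.
Origin Farmark qualifies under the Pelena–Farmark agreement and 2846.46 is covered: preferential rate 18.5% applies instead.
Duty = $267,411.84 × 18.5% = $49,471.19.
Total = $63,544.00 + $159,933.35 + $49,471.19 = $272,948.54.

$272,948.54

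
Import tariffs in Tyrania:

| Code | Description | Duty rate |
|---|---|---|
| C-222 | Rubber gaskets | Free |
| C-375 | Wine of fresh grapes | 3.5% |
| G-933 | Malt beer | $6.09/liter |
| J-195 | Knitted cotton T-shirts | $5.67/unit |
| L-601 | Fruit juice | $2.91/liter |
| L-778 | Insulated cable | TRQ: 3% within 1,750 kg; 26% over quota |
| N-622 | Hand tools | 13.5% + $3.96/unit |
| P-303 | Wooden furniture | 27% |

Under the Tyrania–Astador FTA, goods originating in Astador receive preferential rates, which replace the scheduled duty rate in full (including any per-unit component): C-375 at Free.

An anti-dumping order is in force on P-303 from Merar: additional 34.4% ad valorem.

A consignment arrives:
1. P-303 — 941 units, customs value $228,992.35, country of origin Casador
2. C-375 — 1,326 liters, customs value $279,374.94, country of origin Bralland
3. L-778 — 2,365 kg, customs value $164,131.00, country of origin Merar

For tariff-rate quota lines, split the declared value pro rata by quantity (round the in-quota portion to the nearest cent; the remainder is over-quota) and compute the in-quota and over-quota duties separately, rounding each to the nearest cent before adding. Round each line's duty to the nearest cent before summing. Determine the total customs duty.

Line 1 (P-303, Casador, 941 units, $228,992.35):
Base rate for P-303 is 27%.
The additional-duty order on P-303 targets Merar, not Casador; it does not apply.
Duty = $228,992.35 × 27% = $61,827.93.
Line 2 (C-375, Bralland, 1,326 liters, $279,374.94):
Base rate for C-375 is 3.5%.
C-375 has an FTA preferential rate, but origin Bralland is not Astador; base rate stands.
Duty = $279,374.94 × 3.5% = $9,778.12.
Line 3 (L-778, Merar, 2,365 kg, $164,131.00):
Code L-778 is under a tariff-rate quota (threshold 1,750 kg). In-quota: 1,750 kg at 3%; over-quota: 615 kg at 26%.
Pro-rata value split: in-quota = $164,131.00 × 1,750/2,365 = $121,450.00; over-quota = $164,131.00 − $121,450.00 = $42,681.00.
In-quota duty = $121,450.00 × 3% = $3,643.50. Over-quota duty = $42,681.00 × 26% = $11,097.06.
Line duty = $3,643.50 + $11,097.06 = $14,740.56.
Total = $61,827.93 + $9,778.12 + $14,740.56 = $86,346.61.

$86,346.61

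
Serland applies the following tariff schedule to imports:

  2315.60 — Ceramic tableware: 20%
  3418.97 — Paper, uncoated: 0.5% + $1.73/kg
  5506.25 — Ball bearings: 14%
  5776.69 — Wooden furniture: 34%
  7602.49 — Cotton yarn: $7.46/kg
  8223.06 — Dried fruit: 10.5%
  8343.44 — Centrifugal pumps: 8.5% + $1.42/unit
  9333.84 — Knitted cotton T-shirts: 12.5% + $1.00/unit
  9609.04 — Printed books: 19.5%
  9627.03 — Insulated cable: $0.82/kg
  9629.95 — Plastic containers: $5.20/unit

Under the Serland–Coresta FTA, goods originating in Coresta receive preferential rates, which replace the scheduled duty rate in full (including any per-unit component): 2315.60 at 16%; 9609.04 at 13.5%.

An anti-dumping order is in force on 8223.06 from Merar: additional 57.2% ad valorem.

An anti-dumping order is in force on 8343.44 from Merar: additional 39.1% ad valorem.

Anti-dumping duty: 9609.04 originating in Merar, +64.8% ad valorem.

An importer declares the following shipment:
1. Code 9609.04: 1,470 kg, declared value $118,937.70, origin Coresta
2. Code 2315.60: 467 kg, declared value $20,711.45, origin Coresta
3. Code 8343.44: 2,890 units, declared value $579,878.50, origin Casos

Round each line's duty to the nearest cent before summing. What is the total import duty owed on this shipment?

$72,763.89

Line 1 (9609.04, Coresta, 1,470 kg, $118,937.70):
Base rate for 9609.04 is 19.5%.
Origin Coresta qualifies under the Serland–Coresta agreement and 9609.04 is covered: preferential rate 13.5% applies instead.
The additional-duty order on 9609.04 targets Merar, not Coresta; it does not apply.
Duty = $118,937.70 × 13.5% = $16,056.59.
Line 2 (2315.60, Coresta, 467 kg, $20,711.45):
Base rate for 2315.60 is 20%.
Origin Coresta qualifies under the Serland–Coresta agreement and 2315.60 is covered: preferential rate 16% applies instead.
Duty = $20,711.45 × 16% = $3,313.83.
Line 3 (8343.44, Casos, 2,890 units, $579,878.50):
Base rate for 8343.44 is 8.5% + $1.42/unit.
The additional-duty order on 8343.44 targets Merar, not Casos; it does not apply.
Duty = $579,878.50 × 8.5% + 2,890 × $1.42 = $53,393.47.
Total = $16,056.59 + $3,313.83 + $53,393.47 = $72,763.89.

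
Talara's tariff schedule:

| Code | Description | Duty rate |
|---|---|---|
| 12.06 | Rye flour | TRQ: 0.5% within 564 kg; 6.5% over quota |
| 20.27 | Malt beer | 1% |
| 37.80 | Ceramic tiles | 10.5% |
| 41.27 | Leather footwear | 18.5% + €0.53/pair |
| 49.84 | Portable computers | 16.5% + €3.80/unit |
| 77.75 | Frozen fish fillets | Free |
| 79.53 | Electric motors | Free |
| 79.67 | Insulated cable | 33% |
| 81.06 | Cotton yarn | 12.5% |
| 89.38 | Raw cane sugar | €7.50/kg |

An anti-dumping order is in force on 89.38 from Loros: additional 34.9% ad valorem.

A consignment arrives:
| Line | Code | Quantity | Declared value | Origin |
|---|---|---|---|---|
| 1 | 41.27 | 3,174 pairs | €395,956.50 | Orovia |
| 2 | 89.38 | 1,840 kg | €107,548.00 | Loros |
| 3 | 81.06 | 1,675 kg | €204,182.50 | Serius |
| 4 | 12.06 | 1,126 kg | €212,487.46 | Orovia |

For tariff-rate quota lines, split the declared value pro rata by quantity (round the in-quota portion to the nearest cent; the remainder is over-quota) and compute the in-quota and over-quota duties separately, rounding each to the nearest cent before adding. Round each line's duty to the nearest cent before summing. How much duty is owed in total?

€159,216.97

Line 1 (41.27, Orovia, 3,174 pairs, €395,956.50):
Base rate for 41.27 is 18.5% + €0.53/pair.
Duty = €395,956.50 × 18.5% + 3,174 × €0.53 = €74,934.17.
Line 2 (89.38, Loros, 1,840 kg, €107,548.00):
Base rate for 89.38 is €7.50/kg.
Additional duty on 89.38 from Loros: +34.9% ad valorem. Applied ad valorem rate = 34.9%.
Duty = €107,548.00 × 34.9% + 1,840 × €7.50 = €51,334.25.
Line 3 (81.06, Serius, 1,675 kg, €204,182.50):
Base rate for 81.06 is 12.5%.
Duty = €204,182.50 × 12.5% = €25,522.81.
Line 4 (12.06, Orovia, 1,126 kg, €212,487.46):
Code 12.06 is under a tariff-rate quota (threshold 564 kg). In-quota: 564 kg at 0.5%; over-quota: 562 kg at 6.5%.
Pro-rata value split: in-quota = €212,487.46 × 564/1,126 = €106,432.44; over-quota = €212,487.46 − €106,432.44 = €106,055.02.
In-quota duty = €106,432.44 × 0.5% = €532.16. Over-quota duty = €106,055.02 × 6.5% = €6,893.58.
Line duty = €532.16 + €6,893.58 = €7,425.74.
Total = €74,934.17 + €51,334.25 + €25,522.81 + €7,425.74 = €159,216.97.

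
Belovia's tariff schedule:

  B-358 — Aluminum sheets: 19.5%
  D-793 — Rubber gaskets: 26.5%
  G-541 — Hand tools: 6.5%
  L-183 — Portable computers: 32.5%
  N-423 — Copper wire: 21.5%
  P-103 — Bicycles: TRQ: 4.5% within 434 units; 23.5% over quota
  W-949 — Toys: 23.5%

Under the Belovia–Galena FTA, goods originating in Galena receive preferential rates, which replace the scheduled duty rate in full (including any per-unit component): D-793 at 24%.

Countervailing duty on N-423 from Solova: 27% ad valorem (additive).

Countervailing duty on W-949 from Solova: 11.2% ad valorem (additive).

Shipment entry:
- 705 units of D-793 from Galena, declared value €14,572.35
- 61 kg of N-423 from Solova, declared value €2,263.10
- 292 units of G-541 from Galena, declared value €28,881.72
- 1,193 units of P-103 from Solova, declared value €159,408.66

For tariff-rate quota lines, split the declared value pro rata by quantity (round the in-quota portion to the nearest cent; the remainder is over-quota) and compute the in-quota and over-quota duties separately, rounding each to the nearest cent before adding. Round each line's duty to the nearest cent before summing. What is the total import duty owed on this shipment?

€32,915.00

Line 1 (D-793, Galena, 705 units, €14,572.35):
Base rate for D-793 is 26.5%.
Origin Galena qualifies under the Belovia–Galena agreement and D-793 is covered: preferential rate 24% applies instead.
Duty = €14,572.35 × 24% = €3,497.36.
Line 2 (N-423, Solova, 61 kg, €2,263.10):
Base rate for N-423 is 21.5%.
Additional duty on N-423 from Solova: +27%. Applied ad valorem rate: 21.5% + 27% = 48.5%.
Duty = €2,263.10 × 48.5% = €1,097.60.
Line 3 (G-541, Galena, 292 units, €28,881.72):
Base rate for G-541 is 6.5%.
Origin Galena is the FTA partner but G-541 is not on the preference list; base rate stands.
Duty = €28,881.72 × 6.5% = €1,877.31.
Line 4 (P-103, Solova, 1,193 units, €159,408.66):
Code P-103 is under a tariff-rate quota (threshold 434 units). In-quota: 434 units at 4.5%; over-quota: 759 units at 23.5%.
Pro-rata value split: in-quota = €159,408.66 × 434/1,193 = €57,991.08; over-quota = €159,408.66 − €57,991.08 = €101,417.58.
In-quota duty = €57,991.08 × 4.5% = €2,609.60. Over-quota duty = €101,417.58 × 23.5% = €23,833.13.
Line duty = €2,609.60 + €23,833.13 = €26,442.73.
Total = €3,497.36 + €1,097.60 + €1,877.31 + €26,442.73 = €32,915.00.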